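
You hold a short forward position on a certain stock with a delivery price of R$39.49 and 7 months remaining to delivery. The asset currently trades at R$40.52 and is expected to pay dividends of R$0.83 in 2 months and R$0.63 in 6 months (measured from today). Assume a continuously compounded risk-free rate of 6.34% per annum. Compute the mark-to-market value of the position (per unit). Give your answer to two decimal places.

-R$1.03

PV(remaining dividends) I = 0.83·e^(−0.0634·2/12) + 0.63·e^(−0.0634·6/12) = 1.4316
Current forward F = (S − I)·e^(rT) = (40.52 − 1.4316)·e^(0.0634·7/12) = 39.0884 × 1.037676 = 40.5611
Value (long) = (F − K)·e^(−rT) = (40.5611 − 39.49) × 0.963692 = 1.0322
Short position value = −(long value) = -R$1.03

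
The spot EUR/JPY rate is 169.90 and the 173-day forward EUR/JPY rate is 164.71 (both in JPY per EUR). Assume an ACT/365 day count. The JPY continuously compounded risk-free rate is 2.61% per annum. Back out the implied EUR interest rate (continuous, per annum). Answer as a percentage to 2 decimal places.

F = S·e^((r_JPY − r_EUR)T) ⇒ r_EUR = r_JPY − ln(F/S)/T
ln(164.71/169.90) = -0.031024; /(173/365) = -0.065455
r_EUR = 0.0261 + 0.065455 = 0.091555
r_EUR = 9.16%

9.16%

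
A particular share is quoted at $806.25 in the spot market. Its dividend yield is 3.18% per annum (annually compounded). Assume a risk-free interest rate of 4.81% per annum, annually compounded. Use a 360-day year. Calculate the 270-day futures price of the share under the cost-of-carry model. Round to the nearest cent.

F = S · (1+r)^T / (1+q)^T
= 806.25 × 1.035862 / 1.023756 = 806.25 × 1.011825
F = $815.78

$815.78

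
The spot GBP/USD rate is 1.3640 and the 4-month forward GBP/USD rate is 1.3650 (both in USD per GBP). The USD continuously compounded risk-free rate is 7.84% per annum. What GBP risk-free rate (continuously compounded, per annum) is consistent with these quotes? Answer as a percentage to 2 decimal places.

F = S·e^((r_USD − r_GBP)T) ⇒ r_GBP = r_USD − ln(F/S)/T
ln(1.3650/1.3640) = 0.000733; /(4/12) = 0.002199
r_GBP = 0.0784 − 0.002199 = 0.076201
r_GBP = 7.62%

7.62%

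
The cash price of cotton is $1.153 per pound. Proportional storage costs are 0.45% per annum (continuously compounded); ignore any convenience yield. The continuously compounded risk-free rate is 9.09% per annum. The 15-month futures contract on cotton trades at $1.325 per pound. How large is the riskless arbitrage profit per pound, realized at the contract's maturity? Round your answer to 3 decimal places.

$0.026 per pound

Fair futures: F* = S·e^(carry·T), with carry = (r + u) = 0.0909 + 0.0045 = 0.0954
F* = 1.153 · e^(0.0954 × 15/12) = 1.153 · e^0.119250 = 1.153 × 1.126652 = $1.2990
Market $1.325 > fair $1.2990: forward overpriced → cash-and-carry (buy spot, short the forward).
At maturity, profit = |F_mkt − F*| = |1.325 − 1.2990| = $0.026 per pound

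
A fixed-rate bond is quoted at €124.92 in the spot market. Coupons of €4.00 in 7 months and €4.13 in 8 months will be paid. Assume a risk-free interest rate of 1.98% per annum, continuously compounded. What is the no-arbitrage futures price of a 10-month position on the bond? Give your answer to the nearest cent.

€118.83

PV(coupons) I = 4.00·e^(−0.0198·7/12) + 4.13·e^(−0.0198·8/12)
I = 3.9541 + 4.0758 = 8.0299
F = (S − I)·e^(rT) = (124.92 − 8.0299) · e^(0.0198·10/12)
= 116.8901 · e^0.016500 = 116.8901 × 1.016637 = €118.83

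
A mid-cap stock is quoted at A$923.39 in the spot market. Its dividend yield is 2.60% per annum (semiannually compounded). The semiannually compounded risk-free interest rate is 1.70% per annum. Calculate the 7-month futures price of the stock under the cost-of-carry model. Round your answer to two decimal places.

A$918.61

F = S · (1+r/2)^(2T) / (1+q/2)^(2T)
= 923.39 × 1.009924 / 1.015183 = 923.39 × 0.994820
F = A$918.61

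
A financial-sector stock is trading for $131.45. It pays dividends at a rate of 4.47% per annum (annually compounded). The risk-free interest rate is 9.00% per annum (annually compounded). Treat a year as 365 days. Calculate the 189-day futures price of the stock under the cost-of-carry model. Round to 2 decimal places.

$134.37

F = S · (1+r)^T / (1+q)^T
= 131.45 × 1.045634 / 1.022902 = 131.45 × 1.022223
F = $134.37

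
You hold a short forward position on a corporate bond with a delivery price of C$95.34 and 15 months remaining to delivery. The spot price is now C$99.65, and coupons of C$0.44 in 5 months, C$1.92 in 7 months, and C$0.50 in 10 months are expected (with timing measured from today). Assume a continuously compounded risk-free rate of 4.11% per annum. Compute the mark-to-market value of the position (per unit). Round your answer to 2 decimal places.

PV(remaining coupons) I = 0.44·e^(−0.0411·5/12) + 1.92·e^(−0.0411·7/12) + 0.50·e^(−0.0411·10/12) = 2.7902
Current forward F = (S − I)·e^(rT) = (99.65 − 2.7902)·e^(0.0411·15/12) = 96.8598 × 1.052718 = 101.9661
Value (long) = (F − K)·e^(−rT) = (101.9661 − 95.34) × 0.949922 = 6.2943
Short position value = −(long value) = -C$6.29

-C$6.29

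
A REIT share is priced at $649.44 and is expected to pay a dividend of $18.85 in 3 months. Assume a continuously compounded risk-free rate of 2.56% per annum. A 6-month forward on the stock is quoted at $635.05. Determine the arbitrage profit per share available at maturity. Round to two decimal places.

$3.79 per share

PV(dividends) I = 18.85·e^(−0.0256·3/12) = 18.7297
Fair forward F* = (S − I)·e^(rT) = (649.44 − 18.7297)·e^0.012800 = 630.7103 × 1.012882 = 638.8351
Market $635.05 < fair 638.8351: forward underpriced → reverse cash-and-carry (short the stock, invest proceeds at r, pay the dividends, go long the forward).
Profit at T = |F_mkt − F*| = |635.05 − 638.8351| = $3.79 per share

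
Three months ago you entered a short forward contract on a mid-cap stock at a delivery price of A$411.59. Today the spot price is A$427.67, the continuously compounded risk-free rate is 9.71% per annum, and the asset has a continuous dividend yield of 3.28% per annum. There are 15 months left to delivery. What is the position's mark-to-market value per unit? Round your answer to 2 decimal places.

Current fair forward for the remaining 15 months: F = S·e^((r − q)·T), (r − q) = 0.0971 − 0.0328 = 0.0643
F = 427.67 · e^(0.0643 × 15/12) = 427.67 × 1.083693 = 463.4630
Value of long forward = (F − K)·e^(−rT) = (463.4630 − 411.59) · e^(−0.0971·15/12)
= 51.8730 × 0.885702 = 45.94
Short position value = −(long value) = -A$45.94

-A$45.94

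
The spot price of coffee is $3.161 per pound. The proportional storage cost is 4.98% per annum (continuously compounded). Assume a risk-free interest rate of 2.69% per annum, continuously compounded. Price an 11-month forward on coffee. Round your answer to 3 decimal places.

Net carry = r + u − y = 0.0269 + 0.0498 − 0.0000 = 0.0767
F = S·e^((r+u−y)T) = 3.161 · e^(0.0767 × 11/12) = 3.161 · e^0.070308
= 3.161 × 1.072839 = $3.391 per pound

$3.391 per pound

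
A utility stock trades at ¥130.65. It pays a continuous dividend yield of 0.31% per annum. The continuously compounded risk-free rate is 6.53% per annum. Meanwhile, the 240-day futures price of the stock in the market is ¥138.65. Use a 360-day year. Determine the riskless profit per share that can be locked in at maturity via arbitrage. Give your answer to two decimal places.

¥2.47 per share

Fair futures: F* = S·e^(carry·T), with carry = (r − q) = 0.0653 − 0.0031 = 0.0622
F* = 130.65 · e^(0.0622 × 240/360) = 130.65 · e^0.041467 = 130.65 × 1.042339 = ¥136.1816
Market ¥138.65 > fair ¥136.1816: forward overpriced → cash-and-carry (buy spot, short the forward).
At maturity, profit = |F_mkt − F*| = |138.65 − 136.1816| = ¥2.47 per share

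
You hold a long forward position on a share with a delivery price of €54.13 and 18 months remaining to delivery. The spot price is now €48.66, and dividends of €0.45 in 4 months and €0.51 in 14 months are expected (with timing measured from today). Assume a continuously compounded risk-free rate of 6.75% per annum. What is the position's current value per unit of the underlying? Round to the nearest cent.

-€1.17

PV(remaining dividends) I = 0.45·e^(−0.0675·4/12) + 0.51·e^(−0.0675·14/12) = 0.9114
Current forward F = (S − I)·e^(rT) = (48.66 − 0.9114)·e^(0.0675·18/12) = 47.7486 × 1.106553 = 52.8364
Value (long) = (F − K)·e^(−rT) = (52.8364 − 54.13) × 0.903707 = -1.1690
Value = -€1.17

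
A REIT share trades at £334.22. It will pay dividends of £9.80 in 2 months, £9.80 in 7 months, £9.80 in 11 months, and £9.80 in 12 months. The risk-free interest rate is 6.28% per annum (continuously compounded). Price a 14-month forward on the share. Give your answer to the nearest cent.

PV(dividends) I = 9.80·e^(−0.0628·2/12) + 9.80·e^(−0.0628·7/12) + 9.80·e^(−0.0628·11/12) + 9.80·e^(−0.0628·12/12)
I = 9.6980 + 9.4475 + 9.2518 + 9.2035 = 37.6008
F = (S − I)·e^(rT) = (334.22 − 37.6008) · e^(0.0628·14/12)
= 296.6192 · e^0.073267 = 296.6192 × 1.076018 = £319.17

£319.17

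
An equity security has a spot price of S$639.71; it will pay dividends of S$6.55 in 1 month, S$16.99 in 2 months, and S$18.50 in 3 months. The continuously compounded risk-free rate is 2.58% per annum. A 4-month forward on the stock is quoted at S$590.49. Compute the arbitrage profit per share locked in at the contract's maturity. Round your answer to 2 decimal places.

S$12.55 per share

PV(dividends) I = 6.55·e^(−0.0258·1/12) + 16.99·e^(−0.0258·2/12) + 18.50·e^(−0.0258·3/12) = 41.8341
Fair forward F* = (S − I)·e^(rT) = (639.71 − 41.8341)·e^0.008600 = 597.8759 × 1.008637 = 603.0398
Market S$590.49 < fair 603.0398: forward underpriced → reverse cash-and-carry (short the stock, invest proceeds at r, pay the dividends, go long the forward).
Profit at T = |F_mkt − F*| = |590.49 − 603.0398| = S$12.55 per share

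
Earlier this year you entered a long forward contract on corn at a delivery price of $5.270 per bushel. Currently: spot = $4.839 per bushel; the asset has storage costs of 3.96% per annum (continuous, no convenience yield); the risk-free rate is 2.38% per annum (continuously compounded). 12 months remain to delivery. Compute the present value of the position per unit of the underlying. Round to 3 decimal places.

-$0.112 per bushel

Current fair forward for the remaining 12 months: F = S·e^((r + u)·T), (r + u) = 0.0238 + 0.0396 = 0.0634
F = 4.839 · e^(0.0634 × 12/12) = 4.839 × 1.065453 = 5.1557
Value of long forward = (F − K)·e^(−rT) = (5.1557 − 5.270) · e^(−0.0238·12/12)
= -0.1143 × 0.976481 = -0.112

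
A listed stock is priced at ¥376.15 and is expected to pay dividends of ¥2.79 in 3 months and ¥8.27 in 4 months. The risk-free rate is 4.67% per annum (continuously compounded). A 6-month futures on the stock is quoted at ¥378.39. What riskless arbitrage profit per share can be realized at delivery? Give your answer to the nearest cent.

PV(dividends) I = 2.79·e^(−0.0467·3/12) + 8.27·e^(−0.0467·4/12) = 10.8999
Fair futures F* = (S − I)·e^(rT) = (376.15 − 10.8999)·e^0.023350 = 365.2501 × 1.023625 = 373.8791
Market ¥378.39 > fair 373.8791: forward overpriced → cash-and-carry (borrow at r, buy the stock and collect the dividends, short the forward).
Profit at T = |F_mkt − F*| = |378.39 − 373.8791| = ¥4.51 per share

¥4.51 per share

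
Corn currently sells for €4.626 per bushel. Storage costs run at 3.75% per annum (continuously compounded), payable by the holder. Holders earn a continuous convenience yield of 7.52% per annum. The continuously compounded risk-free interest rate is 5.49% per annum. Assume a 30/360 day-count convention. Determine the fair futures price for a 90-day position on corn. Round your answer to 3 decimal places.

Net carry = r + u − y = 0.0549 + 0.0375 − 0.0752 = 0.0172
F = S·e^((r+u−y)T) = 4.626 · e^(0.0172 × 90/360) = 4.626 · e^0.004300
= 4.626 × 1.004309 = €4.646 per bushel

€4.646 per bushel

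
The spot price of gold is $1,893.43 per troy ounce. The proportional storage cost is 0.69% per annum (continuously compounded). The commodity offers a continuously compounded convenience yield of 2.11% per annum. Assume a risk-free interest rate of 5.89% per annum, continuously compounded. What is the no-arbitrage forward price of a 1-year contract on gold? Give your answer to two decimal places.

$1,979.99 per troy ounce

Net carry = r + u − y = 0.0589 + 0.0069 − 0.0211 = 0.0447
F = S·e^((r+u−y)T) = 1893.43 · e^(0.0447 × 1) = 1893.43 · e^0.04470000
= 1893.43 × 1.04571410 = $1,979.99 per troy ounce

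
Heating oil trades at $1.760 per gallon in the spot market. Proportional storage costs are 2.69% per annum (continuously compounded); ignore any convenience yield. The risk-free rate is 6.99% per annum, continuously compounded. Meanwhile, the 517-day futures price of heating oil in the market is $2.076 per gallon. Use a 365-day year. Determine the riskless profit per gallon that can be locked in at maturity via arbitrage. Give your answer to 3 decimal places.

Fair futures: F* = S·e^(carry·T), with carry = (r + u) = 0.0699 + 0.0269 = 0.0968
F* = 1.760 · e^(0.0968 × 517/365) = 1.760 · e^0.137111 = 1.760 × 1.146955 = $2.0186
Market $2.076 > fair $2.0186: forward overpriced → cash-and-carry (buy spot, short the forward).
At maturity, profit = |F_mkt − F*| = |2.076 − 2.0186| = $0.057 per gallon

$0.057 per gallon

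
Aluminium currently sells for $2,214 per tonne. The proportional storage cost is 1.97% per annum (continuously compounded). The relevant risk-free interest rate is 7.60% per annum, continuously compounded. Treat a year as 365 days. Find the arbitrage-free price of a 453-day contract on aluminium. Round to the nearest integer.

$2,493 per tonne

Net carry = r + u − y = 0.0760 + 0.0197 − 0.0000 = 0.0957
F = S·e^((r+u−y)T) = 2214 · e^(0.0957 × 453/365) = 2214 · e^0.118773
= 2214 × 1.126114 = $2,493 per tonne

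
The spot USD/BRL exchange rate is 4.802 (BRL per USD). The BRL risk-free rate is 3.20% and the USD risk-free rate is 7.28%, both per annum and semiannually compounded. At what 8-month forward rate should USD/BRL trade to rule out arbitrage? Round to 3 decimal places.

By covered interest parity, F = S · (1+r_BRL/2)^(2T) / (1+r_USD/2)^(2T)
= 4.802 × 1.021390 / 1.048825 = 4.802 × 0.973842
F = 4.676 BRL per USD

4.676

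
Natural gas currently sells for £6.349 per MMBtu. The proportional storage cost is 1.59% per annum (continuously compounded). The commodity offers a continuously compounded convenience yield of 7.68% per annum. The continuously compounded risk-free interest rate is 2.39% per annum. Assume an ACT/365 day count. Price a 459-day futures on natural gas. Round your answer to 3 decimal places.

£6.060 per MMBtu

Net carry = r + u − y = 0.0239 + 0.0159 − 0.0768 = -0.0370
F = S·e^((r+u−y)T) = 6.349 · e^(-0.0370 × 459/365) = 6.349 · e^-0.046529
= 6.349 × 0.954537 = £6.060 per MMBtu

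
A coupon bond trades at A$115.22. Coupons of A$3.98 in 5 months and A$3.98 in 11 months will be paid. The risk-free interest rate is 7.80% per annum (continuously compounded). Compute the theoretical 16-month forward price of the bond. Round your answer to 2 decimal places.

A$119.46

PV(coupons) I = 3.98·e^(−0.0780·5/12) + 3.98·e^(−0.0780·11/12)
I = 3.8527 + 3.7054 = 7.5581
F = (S − I)·e^(rT) = (115.22 − 7.5581) · e^(0.0780·16/12)
= 107.6619 · e^0.104000 = 107.6619 × 1.109600 = A$119.46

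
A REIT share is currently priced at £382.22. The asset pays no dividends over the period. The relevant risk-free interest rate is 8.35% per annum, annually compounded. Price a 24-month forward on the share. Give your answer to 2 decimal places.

F = S · (1+r)^T
= 382.22 × 1.173972
F = £448.72

£448.72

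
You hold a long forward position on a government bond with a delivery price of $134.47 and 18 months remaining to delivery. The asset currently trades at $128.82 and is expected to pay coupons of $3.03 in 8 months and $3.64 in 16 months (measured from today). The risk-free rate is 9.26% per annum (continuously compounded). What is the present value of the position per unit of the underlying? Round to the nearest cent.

$5.72

PV(remaining coupons) I = 3.03·e^(−0.0926·8/12) + 3.64·e^(−0.0926·16/12) = 6.0658
Current forward F = (S − I)·e^(rT) = (128.82 − 6.0658)·e^(0.0926·18/12) = 122.7542 × 1.149009 = 141.0457
Value (long) = (F − K)·e^(−rT) = (141.0457 − 134.47) × 0.870315 = 5.7229
Value = $5.72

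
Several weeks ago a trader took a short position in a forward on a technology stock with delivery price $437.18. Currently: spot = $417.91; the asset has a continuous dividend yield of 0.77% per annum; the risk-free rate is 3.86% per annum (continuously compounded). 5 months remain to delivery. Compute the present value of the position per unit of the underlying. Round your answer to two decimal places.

Current fair forward for the remaining 5 months: F = S·e^((r − q)·T), (r − q) = 0.0386 − 0.0077 = 0.0309
F = 417.91 · e^(0.0309 × 5/12) = 417.91 × 1.012958 = 423.3253
Value of long forward = (F − K)·e^(−rT) = (423.3253 − 437.18) · e^(−0.0386·5/12)
= -13.8547 × 0.984045 = -13.63
Short position value = −(long value) = $13.63

$13.63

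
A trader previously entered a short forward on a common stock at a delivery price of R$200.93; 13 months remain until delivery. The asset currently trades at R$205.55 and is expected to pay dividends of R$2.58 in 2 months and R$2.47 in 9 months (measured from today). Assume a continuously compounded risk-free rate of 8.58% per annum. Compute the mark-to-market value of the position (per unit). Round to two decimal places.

PV(remaining dividends) I = 2.58·e^(−0.0858·2/12) + 2.47·e^(−0.0858·9/12) = 4.8594
Current forward F = (S − I)·e^(rT) = (205.55 − 4.8594)·e^(0.0858·13/12) = 200.6906 × 1.097407 = 220.2393
Value (long) = (F − K)·e^(−rT) = (220.2393 − 200.93) × 0.911239 = 17.5954
Short position value = −(long value) = -R$17.60

-R$17.60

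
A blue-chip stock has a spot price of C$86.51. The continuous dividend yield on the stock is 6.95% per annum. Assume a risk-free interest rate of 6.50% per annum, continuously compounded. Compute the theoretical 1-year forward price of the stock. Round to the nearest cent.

C$86.12

F = S·e^((r − q)T) = 86.51 · e^((0.0650 − 0.0695) × 1)
= 86.51 · e^-0.004500 = 86.51 × 0.995510
F = C$86.12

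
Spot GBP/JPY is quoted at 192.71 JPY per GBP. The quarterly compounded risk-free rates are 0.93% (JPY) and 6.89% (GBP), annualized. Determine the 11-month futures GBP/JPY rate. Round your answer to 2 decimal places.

By covered interest parity, F = S · (1+r_JPY/4)^(4T) / (1+r_GBP/4)^(4T)
= 192.71 × 1.008551 / 1.064623 = 192.71 × 0.947332
F = 182.56 JPY per GBP

182.56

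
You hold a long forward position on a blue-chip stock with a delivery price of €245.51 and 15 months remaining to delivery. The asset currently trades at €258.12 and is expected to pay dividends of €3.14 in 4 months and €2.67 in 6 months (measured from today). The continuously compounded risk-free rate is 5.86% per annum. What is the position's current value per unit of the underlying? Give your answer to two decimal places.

€24.28

PV(remaining dividends) I = 3.14·e^(−0.0586·4/12) + 2.67·e^(−0.0586·6/12) = 5.6722
Current forward F = (S − I)·e^(rT) = (258.12 − 5.6722)·e^(0.0586·15/12) = 252.4478 × 1.076000 = 271.6338
Value (long) = (F − K)·e^(−rT) = (271.6338 − 245.51) × 0.929368 = 24.2786
Value = €24.28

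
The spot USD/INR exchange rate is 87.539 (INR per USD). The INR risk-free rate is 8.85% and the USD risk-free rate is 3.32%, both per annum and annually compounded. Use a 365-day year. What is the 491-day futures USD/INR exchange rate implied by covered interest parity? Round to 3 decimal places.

By covered interest parity, F = S · (1+r_INR)^T / (1+r_USD)^T
= 87.539 × 1.120835 / 1.044915 = 87.539 × 1.072657
F = 93.899 INR per USD

93.899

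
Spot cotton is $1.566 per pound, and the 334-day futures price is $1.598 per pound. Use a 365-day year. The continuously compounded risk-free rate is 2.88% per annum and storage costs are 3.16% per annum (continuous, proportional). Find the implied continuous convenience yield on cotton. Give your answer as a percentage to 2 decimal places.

F = S·e^((r+u−y)T) ⇒ (r+u−y) = ln(F/S)/T
ln(1.598/1.566) = 0.020228; /T ⇒ 0.022105
y = r + u − ln(F/S)/T = 0.0288 + 0.0316 − 0.022105 = 0.038295
y = 3.83%

3.83%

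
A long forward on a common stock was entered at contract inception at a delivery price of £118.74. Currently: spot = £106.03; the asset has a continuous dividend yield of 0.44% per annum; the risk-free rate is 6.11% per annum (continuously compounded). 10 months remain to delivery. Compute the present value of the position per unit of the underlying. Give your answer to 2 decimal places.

Current fair forward for the remaining 10 months: F = S·e^((r − q)·T), (r − q) = 0.0611 − 0.0044 = 0.0567
F = 106.03 · e^(0.0567 × 10/12) = 106.03 × 1.048384 = 111.1602
Value of long forward = (F − K)·e^(−rT) = (111.1602 − 118.74) · e^(−0.0611·10/12)
= -7.5798 × 0.950358 = -7.20

-£7.20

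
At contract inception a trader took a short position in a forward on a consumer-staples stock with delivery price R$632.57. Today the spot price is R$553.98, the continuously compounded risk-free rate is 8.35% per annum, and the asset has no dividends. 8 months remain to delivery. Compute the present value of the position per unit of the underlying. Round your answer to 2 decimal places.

Current fair forward for the remaining 8 months: F = S·e^(r·T), r = 0.0835
F = 553.98 · e^(0.0835 × 8/12) = 553.98 × 1.057245 = 585.6926
Value of long forward = (F − K)·e^(−rT) = (585.6926 − 632.57) · e^(−0.0835·8/12)
= -46.8774 × 0.945854 = -44.34
Short position value = −(long value) = R$44.34

R$44.34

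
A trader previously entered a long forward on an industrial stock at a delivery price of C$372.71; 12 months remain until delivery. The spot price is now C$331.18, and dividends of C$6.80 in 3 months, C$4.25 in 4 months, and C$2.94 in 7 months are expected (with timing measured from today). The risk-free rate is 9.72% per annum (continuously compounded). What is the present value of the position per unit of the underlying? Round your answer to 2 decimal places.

-C$20.54

PV(remaining dividends) I = 6.80·e^(−0.0972·3/12) + 4.25·e^(−0.0972·4/12) + 2.94·e^(−0.0972·7/12) = 13.5292
Current forward F = (S − I)·e^(rT) = (331.18 − 13.5292)·e^(0.0972·12/12) = 317.6508 × 1.102081 = 350.0769
Value (long) = (F − K)·e^(−rT) = (350.0769 − 372.71) × 0.907375 = -20.5367
Value = -C$20.54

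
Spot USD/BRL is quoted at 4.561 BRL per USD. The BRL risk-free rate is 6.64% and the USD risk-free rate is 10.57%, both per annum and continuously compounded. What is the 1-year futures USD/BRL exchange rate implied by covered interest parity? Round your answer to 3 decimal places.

F = S·e^((r_BRL − r_USD)T) = 4.561 · e^((0.0664 − 0.1057) × 1)
= 4.561 · e^-0.039300 = 4.561 × 0.961462
F = 4.385 BRL per USD

4.385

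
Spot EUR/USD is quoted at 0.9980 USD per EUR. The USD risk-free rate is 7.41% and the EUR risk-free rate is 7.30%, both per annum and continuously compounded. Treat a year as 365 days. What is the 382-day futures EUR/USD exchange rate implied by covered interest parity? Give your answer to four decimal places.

F = S·e^((r_USD − r_EUR)T) = 0.9980 · e^((0.0741 − 0.0730) × 382/365)
= 0.9980 · e^0.001151 = 0.9980 × 1.001152
F = 0.9991 USD per EUR

0.9991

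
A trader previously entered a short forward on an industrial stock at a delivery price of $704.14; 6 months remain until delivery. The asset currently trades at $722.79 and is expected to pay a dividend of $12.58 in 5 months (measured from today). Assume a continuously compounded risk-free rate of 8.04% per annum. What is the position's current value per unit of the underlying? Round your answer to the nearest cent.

-$34.23

PV(remaining dividends) I = 12.58·e^(−0.0804·5/12) = 12.1656
Current forward F = (S − I)·e^(rT) = (722.79 − 12.1656)·e^(0.0804·6/12) = 710.6244 × 1.041019 = 739.7735
Value (long) = (F − K)·e^(−rT) = (739.7735 − 704.14) × 0.960597 = 34.2294
Short position value = −(long value) = -$34.23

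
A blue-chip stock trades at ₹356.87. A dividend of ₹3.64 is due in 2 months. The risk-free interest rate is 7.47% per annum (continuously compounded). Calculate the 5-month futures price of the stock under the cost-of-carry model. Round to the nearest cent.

₹364.44

PV(dividends) I = 3.64·e^(−0.0747·2/12)
I = 3.5950
F = (S − I)·e^(rT) = (356.87 − 3.5950) · e^(0.0747·5/12)
= 353.2750 · e^0.031125 = 353.2750 × 1.031614 = ₹364.44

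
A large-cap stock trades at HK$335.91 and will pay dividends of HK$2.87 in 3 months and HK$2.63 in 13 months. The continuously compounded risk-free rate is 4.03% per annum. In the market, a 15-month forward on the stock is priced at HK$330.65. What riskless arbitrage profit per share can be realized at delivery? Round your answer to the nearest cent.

PV(dividends) I = 2.87·e^(−0.0403·3/12) + 2.63·e^(−0.0403·13/12) = 5.3589
Fair forward F* = (S − I)·e^(rT) = (335.91 − 5.3589)·e^0.050375 = 330.5511 × 1.051665 = 347.6290
Market HK$330.65 < fair 347.6290: forward underpriced → reverse cash-and-carry (short the stock, invest proceeds at r, pay the dividends, go long the forward).
Profit at T = |F_mkt − F*| = |330.65 − 347.6290| = HK$16.98 per share

HK$16.98 per share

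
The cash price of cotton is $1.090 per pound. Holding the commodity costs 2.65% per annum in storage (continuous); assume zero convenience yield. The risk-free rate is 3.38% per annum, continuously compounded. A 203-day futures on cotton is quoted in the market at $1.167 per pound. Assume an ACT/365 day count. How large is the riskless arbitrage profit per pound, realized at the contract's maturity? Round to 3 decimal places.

Fair futures: F* = S·e^(carry·T), with carry = (r + u) = 0.0338 + 0.0265 = 0.0603
F* = 1.090 · e^(0.0603 × 203/365) = 1.090 · e^0.033537 = 1.090 × 1.034106 = $1.1272
Market $1.167 > fair $1.1272: forward overpriced → cash-and-carry (buy spot, short the forward).
At maturity, profit = |F_mkt − F*| = |1.167 − 1.1272| = $0.040 per pound

$0.040 per pound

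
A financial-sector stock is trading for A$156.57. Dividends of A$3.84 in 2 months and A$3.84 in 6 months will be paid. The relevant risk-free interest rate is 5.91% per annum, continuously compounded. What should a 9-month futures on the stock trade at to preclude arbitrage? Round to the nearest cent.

A$155.79

PV(dividends) I = 3.84·e^(−0.0591·2/12) + 3.84·e^(−0.0591·6/12)
I = 3.8024 + 3.7282 = 7.5306
F = (S − I)·e^(rT) = (156.57 − 7.5306) · e^(0.0591·9/12)
= 149.0394 · e^0.044325 = 149.0394 × 1.045322 = A$155.79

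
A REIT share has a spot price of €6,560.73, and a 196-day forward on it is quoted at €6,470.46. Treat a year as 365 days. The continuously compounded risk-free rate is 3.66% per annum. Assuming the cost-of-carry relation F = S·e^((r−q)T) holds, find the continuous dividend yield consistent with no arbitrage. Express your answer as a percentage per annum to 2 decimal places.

6.24%

From F = S·e^((r−q)T): (r − q) = ln(F/S)/T
ln(6470.46/6560.73) = ln(0.986241) = -0.013855
(r − q) = -0.013855 / (196/365) = -0.025801
q = r − ln(F/S)/T = 0.0366 + 0.025801 = 0.062401
q = 6.24%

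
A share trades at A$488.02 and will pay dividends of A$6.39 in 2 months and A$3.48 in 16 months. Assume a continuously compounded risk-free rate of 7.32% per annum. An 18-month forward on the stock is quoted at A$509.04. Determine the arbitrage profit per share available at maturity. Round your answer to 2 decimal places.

PV(dividends) I = 6.39·e^(−0.0732·2/12) + 3.48·e^(−0.0732·16/12) = 9.4689
Fair forward F* = (S − I)·e^(rT) = (488.02 − 9.4689)·e^0.109800 = 478.5511 × 1.116055 = 534.0893
Market A$509.04 < fair 534.0893: forward underpriced → reverse cash-and-carry (short the stock, invest proceeds at r, pay the dividends, go long the forward).
Profit at T = |F_mkt − F*| = |509.04 − 534.0893| = A$25.05 per share

A$25.05 per share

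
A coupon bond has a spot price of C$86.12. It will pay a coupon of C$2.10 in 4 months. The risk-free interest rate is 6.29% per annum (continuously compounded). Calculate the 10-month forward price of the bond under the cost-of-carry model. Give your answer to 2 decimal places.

PV(coupons) I = 2.10·e^(−0.0629·4/12)
I = 2.0564
F = (S − I)·e^(rT) = (86.12 − 2.0564) · e^(0.0629·10/12)
= 84.0636 · e^0.052417 = 84.0636 × 1.053815 = C$88.59

C$88.59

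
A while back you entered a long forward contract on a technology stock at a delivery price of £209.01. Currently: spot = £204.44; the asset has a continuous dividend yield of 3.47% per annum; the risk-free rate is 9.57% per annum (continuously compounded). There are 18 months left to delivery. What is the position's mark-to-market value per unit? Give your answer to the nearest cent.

Current fair forward for the remaining 18 months: F = S·e^((r − q)·T), (r − q) = 0.0957 − 0.0347 = 0.0610
F = 204.44 · e^(0.0610 × 18/12) = 204.44 × 1.095817 = 224.0288
Value of long forward = (F − K)·e^(−rT) = (224.0288 − 209.01) · e^(−0.0957·18/12)
= 15.0188 × 0.866277 = 13.01

£13.01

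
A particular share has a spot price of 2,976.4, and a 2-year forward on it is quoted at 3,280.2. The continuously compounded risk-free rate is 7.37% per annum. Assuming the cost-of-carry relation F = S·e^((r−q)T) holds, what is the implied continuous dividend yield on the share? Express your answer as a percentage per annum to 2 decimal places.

From F = S·e^((r−q)T): (r − q) = ln(F/S)/T
ln(3280.2/2976.4) = ln(1.102070) = 0.097190
(r − q) = 0.097190 / (2) = 0.048595
q = r − ln(F/S)/T = 0.0737 − 0.048595 = 0.025105
q = 2.51%

2.51%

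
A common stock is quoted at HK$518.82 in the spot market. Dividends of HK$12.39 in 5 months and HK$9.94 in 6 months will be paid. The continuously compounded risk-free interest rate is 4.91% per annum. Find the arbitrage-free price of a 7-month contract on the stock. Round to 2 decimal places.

PV(dividends) I = 12.39·e^(−0.0491·5/12) + 9.94·e^(−0.0491·6/12)
I = 12.1391 + 9.6989 = 21.8380
F = (S − I)·e^(rT) = (518.82 − 21.8380) · e^(0.0491·7/12)
= 496.9820 · e^0.028642 = 496.9820 × 1.029056 = HK$511.42

HK$511.42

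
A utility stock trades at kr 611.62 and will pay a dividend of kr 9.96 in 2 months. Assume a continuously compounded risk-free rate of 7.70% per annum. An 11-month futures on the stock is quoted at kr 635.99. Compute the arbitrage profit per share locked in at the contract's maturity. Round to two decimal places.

PV(dividends) I = 9.96·e^(−0.0770·2/12) = 9.8330
Fair futures F* = (S − I)·e^(rT) = (611.62 − 9.8330)·e^0.070583 = 601.7870 × 1.073134 = 645.7981
Market kr 635.99 < fair 645.7981: forward underpriced → reverse cash-and-carry (short the stock, invest proceeds at r, pay the dividends, go long the forward).
Profit at T = |F_mkt − F*| = |635.99 − 645.7981| = kr 9.81 per share

kr 9.81 per share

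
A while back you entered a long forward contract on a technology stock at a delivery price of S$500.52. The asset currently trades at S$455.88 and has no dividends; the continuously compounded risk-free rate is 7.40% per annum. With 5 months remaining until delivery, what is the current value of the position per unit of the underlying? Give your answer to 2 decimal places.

-S$29.44

Current fair forward for the remaining 5 months: F = S·e^(r·T), r = 0.0740
F = 455.88 · e^(0.0740 × 5/12) = 455.88 × 1.031314 = 470.1554
Value of long forward = (F − K)·e^(−rT) = (470.1554 − 500.52) · e^(−0.0740·5/12)
= -30.3646 × 0.969637 = -29.44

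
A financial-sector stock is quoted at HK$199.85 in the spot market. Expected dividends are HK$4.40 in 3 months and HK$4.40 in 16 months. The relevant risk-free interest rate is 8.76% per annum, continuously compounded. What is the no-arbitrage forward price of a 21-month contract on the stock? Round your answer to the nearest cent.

PV(dividends) I = 4.40·e^(−0.0876·3/12) + 4.40·e^(−0.0876·16/12)
I = 4.3047 + 3.9150 = 8.2197
F = (S − I)·e^(rT) = (199.85 − 8.2197) · e^(0.0876·21/12)
= 191.6303 · e^0.153300 = 191.6303 × 1.165675 = HK$223.38

HK$223.38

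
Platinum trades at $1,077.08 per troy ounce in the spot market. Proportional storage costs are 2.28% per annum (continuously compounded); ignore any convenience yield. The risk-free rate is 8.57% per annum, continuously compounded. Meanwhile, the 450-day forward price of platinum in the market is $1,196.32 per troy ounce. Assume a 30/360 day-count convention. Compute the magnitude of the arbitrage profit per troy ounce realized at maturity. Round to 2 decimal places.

$37.21 per troy ounce

Fair forward: F* = S·e^(carry·T), with carry = (r + u) = 0.0857 + 0.0228 = 0.1085
F* = 1077.08 · e^(0.1085 × 450/360) = 1077.08 · e^0.13562500 = 1077.08 × 1.14525234 = $1233.5284
Market $1196.32 < fair $1233.5284: forward underpriced → reverse cash-and-carry (short spot, go long the forward).
At maturity, profit = |F_mkt − F*| = |1196.32 − 1233.5284| = $37.21 per troy ounce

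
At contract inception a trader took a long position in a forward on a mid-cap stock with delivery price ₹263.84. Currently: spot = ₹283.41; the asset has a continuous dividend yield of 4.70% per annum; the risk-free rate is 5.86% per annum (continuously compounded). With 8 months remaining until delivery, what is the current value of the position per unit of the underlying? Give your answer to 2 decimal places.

₹20.94

Current fair forward for the remaining 8 months: F = S·e^((r − q)·T), (r − q) = 0.0586 − 0.0470 = 0.0116
F = 283.41 · e^(0.0116 × 8/12) = 283.41 × 1.007763 = 285.6101
Value of long forward = (F − K)·e^(−rT) = (285.6101 − 263.84) · e^(−0.0586·8/12)
= 21.7701 × 0.961687 = 20.94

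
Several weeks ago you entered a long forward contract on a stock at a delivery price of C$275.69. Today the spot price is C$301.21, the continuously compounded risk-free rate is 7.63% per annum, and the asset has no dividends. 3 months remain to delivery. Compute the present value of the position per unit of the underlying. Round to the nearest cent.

Current fair forward for the remaining 3 months: F = S·e^(r·T), r = 0.0763
F = 301.21 · e^(0.0763 × 3/12) = 301.21 × 1.019258 = 307.0107
Value of long forward = (F − K)·e^(−rT) = (307.0107 − 275.69) · e^(−0.0763·3/12)
= 31.3207 × 0.981106 = 30.73

C$30.73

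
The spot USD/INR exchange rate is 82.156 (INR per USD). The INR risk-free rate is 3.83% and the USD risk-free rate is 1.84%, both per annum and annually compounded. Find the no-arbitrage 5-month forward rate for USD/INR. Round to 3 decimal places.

82.821

By covered interest parity, F = S · (1+r_INR)^T / (1+r_USD)^T
= 82.156 × 1.015784 / 1.007626 = 82.156 × 1.008096
F = 82.821 INR per USD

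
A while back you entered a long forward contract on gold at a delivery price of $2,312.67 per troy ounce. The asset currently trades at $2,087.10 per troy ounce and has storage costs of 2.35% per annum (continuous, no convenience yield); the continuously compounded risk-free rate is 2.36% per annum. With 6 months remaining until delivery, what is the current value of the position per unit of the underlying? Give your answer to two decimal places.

-$173.77 per troy ounce

Current fair forward for the remaining 6 months: F = S·e^((r + u)·T), (r + u) = 0.0236 + 0.0235 = 0.0471
F = 2087.10 · e^(0.0471 × 6/12) = 2087.10 × 1.02382949 = 2136.8345
Value of long forward = (F − K)·e^(−rT) = (2136.8345 − 2312.67) · e^(−0.0236·6/12)
= -175.8355 × 0.98826935 = -173.77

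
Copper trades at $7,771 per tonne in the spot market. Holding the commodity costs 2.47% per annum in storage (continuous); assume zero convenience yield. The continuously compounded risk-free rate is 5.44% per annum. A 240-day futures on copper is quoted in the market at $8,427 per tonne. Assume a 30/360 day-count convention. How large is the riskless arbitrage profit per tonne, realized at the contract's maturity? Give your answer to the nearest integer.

$235 per tonne

Fair futures: F* = S·e^(carry·T), with carry = (r + u) = 0.0544 + 0.0247 = 0.0791
F* = 7771 · e^(0.0791 × 240/360) = 7771 · e^0.052733 = 7771 × 1.054148 = $8191.7841
Market $8427 > fair $8191.7841: forward overpriced → cash-and-carry (buy spot, short the forward).
At maturity, profit = |F_mkt − F*| = |8427 − 8191.7841| = $235 per tonne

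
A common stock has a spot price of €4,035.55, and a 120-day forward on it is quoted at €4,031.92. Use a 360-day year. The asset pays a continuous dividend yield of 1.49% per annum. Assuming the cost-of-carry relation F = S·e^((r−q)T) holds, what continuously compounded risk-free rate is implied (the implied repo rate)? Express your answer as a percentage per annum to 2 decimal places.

1.22%

From F = S·e^((r−q)T): (r − q) = ln(F/S)/T
ln(4031.92/4035.55) = ln(0.999100) = -0.000900
(r − q) = -0.000900 / (120/360) = -0.002700
r = ln(F/S)/T + q = -0.002700 + 0.0149 = 0.012200
r = 1.22%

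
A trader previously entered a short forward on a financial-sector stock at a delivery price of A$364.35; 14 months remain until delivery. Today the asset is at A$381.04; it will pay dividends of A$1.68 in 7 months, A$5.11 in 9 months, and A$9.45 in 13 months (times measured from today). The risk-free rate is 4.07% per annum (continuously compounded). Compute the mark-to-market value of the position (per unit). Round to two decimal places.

PV(remaining dividends) I = 1.68·e^(−0.0407·7/12) + 5.11·e^(−0.0407·9/12) + 9.45·e^(−0.0407·13/12) = 15.6393
Current forward F = (S − I)·e^(rT) = (381.04 − 15.6393)·e^(0.0407·14/12) = 365.4007 × 1.048629 = 383.1698
Value (long) = (F − K)·e^(−rT) = (383.1698 − 364.35) × 0.953626 = 17.9471
Short position value = −(long value) = -A$17.95

-A$17.95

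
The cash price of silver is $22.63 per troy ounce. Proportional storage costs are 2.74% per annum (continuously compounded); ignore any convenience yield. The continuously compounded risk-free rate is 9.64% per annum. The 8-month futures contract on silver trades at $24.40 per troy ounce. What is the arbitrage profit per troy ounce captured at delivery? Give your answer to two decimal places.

$0.18 per troy ounce

Fair futures: F* = S·e^(carry·T), with carry = (r + u) = 0.0964 + 0.0274 = 0.1238
F* = 22.63 · e^(0.1238 × 8/12) = 22.63 · e^0.082533 = 22.63 × 1.086035 = $24.5770
Market $24.40 < fair $24.5770: forward underpriced → reverse cash-and-carry (short spot, go long the forward).
At maturity, profit = |F_mkt − F*| = |24.40 − 24.5770| = $0.18 per troy ounce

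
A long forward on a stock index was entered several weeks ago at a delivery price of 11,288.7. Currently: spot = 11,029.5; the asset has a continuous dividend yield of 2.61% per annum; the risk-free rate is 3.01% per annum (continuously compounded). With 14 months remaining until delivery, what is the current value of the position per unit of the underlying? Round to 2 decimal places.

-200.44

Current fair forward for the remaining 14 months: F = S·e^((r − q)·T), (r − q) = 0.0301 − 0.0261 = 0.0040
F = 11029.5 · e^(0.0040 × 14/12) = 11029.5 × 1.00467757 = 11081.0913
Value of long forward = (F − K)·e^(−rT) = (11081.0913 − 11288.7) · e^(−0.0301·14/12)
= -207.6087 × 0.96549277 = -200.44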